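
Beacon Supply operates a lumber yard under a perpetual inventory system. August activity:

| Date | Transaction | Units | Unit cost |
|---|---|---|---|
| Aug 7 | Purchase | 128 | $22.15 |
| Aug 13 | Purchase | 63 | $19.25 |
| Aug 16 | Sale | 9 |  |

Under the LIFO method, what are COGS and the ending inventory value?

COGS = $173.25; ending inventory = $3,874.70

Aug 16, 9 sold [LIFO — newest first]: 9 @ $19.25 = $173.25
Ending inventory: 128 @ $22.15 + 54 @ $19.25 = $3,874.70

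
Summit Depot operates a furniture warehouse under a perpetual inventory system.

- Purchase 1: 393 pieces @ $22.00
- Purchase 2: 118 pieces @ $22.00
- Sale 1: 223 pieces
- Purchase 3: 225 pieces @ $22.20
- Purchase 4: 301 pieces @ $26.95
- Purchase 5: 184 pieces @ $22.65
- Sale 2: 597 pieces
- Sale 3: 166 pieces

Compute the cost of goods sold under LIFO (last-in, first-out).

COGS = $23,346.55

Sale 1 (223) [LIFO — newest first]: 118 @ $22.00 + 105 @ $22.00 = $4,906.00
Sale 2 (597) [LIFO — newest first]: 184 @ $22.65 + 301 @ $26.95 + 112 @ $22.20 = $14,765.95
Sale 3 (166) [LIFO — newest first]: 113 @ $22.20 + 53 @ $22.00 = $3,674.60
Total COGS = $4,906.00 + $14,765.95 + $3,674.60 = $23,346.55
Ending inventory: 235 @ $22.00 = $5,170.00
Check: goods available $28,516.55 = COGS $23,346.55 + ending $5,170.00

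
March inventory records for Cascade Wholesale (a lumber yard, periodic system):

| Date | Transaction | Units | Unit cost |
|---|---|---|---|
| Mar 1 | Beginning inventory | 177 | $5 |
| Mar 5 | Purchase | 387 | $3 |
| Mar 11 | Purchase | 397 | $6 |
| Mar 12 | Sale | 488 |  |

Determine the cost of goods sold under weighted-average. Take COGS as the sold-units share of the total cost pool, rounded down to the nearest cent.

COGS = $2,248.55

Mar 12, sell 488: 488/961 × $4,428.00 → $2,248.55
Ending inventory (cost pool remaining) = $2,179.45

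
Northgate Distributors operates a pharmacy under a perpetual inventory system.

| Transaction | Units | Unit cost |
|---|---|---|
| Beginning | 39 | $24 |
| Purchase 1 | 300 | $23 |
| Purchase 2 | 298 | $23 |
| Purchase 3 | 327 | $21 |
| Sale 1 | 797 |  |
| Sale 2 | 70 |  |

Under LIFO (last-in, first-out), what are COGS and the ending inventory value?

Sale 1 (797) [LIFO — newest first]: 327 @ $21 + 298 @ $23 + 172 @ $23 = $17,677
Sale 2 (70) [LIFO — newest first]: 70 @ $23 = $1,610
Total COGS = $17,677 + $1,610 = $19,287
Ending inventory: 39 @ $24 + 58 @ $23 = $2,270
Check: goods available $21,557 = COGS $19,287 + ending $2,270

COGS = $19,287; ending inventory = $2,270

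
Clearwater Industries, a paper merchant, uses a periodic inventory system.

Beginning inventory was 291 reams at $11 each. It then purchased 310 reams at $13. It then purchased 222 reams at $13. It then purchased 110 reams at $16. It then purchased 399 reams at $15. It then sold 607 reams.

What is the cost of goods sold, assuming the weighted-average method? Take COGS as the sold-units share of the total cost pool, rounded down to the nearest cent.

Sale 1, sell 607: 607/1332 × $17,862.00 → $8,139.81
Ending inventory (cost pool remaining) = $9,722.19

COGS = $8,139.81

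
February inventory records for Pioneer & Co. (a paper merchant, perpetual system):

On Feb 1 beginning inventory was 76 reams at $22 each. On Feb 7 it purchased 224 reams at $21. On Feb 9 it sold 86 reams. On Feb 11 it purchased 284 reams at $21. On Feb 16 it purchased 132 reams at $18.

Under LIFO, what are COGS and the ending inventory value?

COGS = $1,806; ending inventory = $12,910

Feb 9, 86 sold [LIFO — newest first]: 86 @ $21 = $1,806
Ending inventory: 76 @ $22 + 138 @ $21 + 284 @ $21 + 132 @ $18 = $12,910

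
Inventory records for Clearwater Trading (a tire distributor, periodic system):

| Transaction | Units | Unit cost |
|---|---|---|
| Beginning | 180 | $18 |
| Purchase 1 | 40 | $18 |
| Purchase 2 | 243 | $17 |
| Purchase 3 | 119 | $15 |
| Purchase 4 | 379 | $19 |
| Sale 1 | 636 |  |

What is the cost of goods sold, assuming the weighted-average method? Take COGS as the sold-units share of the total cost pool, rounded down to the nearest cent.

Sale 1, sell 636: 636/961 × $17,077.00 → $11,301.73
Ending inventory (cost pool remaining) = $5,775.27

COGS = $11,301.73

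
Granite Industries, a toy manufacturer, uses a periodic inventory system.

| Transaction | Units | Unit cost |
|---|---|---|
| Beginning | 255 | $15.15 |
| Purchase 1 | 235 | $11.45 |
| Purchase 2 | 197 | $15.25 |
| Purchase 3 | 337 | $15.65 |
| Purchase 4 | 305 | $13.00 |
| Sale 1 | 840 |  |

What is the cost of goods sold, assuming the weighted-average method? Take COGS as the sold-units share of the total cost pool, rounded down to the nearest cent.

COGS = $11,880.91

Sale 1, sell 840: 840/1329 × $18,797.30 → $11,880.91
Ending inventory (cost pool remaining) = $6,916.39
Check: goods available $18,797.30 = COGS $11,880.91 + ending $6,916.39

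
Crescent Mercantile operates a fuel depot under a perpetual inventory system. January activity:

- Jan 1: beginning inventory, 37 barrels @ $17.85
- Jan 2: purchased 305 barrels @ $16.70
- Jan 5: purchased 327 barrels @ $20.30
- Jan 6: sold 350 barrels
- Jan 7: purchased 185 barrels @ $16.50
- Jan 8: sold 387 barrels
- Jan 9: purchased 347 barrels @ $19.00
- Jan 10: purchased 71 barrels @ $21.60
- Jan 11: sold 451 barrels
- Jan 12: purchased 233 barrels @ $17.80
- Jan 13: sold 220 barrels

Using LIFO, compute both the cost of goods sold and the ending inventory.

COGS = $26,041.80; ending inventory = $1,676.75

Jan 6, 350 sold [LIFO — newest first]: 327 @ $20.30 + 23 @ $16.70 = $7,022.20
Jan 8, 387 sold [LIFO — newest first]: 185 @ $16.50 + 202 @ $16.70 = $6,425.90
Jan 11, 451 sold [LIFO — newest first]: 71 @ $21.60 + 347 @ $19.00 + 33 @ $16.70 = $8,677.70
Jan 13, 220 sold [LIFO — newest first]: 220 @ $17.80 = $3,916.00
Total COGS = $7,022.20 + $6,425.90 + $8,677.70 + $3,916.00 = $26,041.80
Ending inventory: 37 @ $17.85 + 47 @ $16.70 + 13 @ $17.80 = $1,676.75
Check: goods available $27,718.55 = COGS $26,041.80 + ending $1,676.75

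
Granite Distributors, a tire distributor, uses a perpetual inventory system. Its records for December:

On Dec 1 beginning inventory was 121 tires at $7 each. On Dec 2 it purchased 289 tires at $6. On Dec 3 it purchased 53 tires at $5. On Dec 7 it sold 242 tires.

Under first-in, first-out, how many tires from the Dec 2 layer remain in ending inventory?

Dec 7, 242 sold [FIFO — oldest first]: 121 @ $7 + 121 @ $6 = $1,573
Ending inventory: 168 @ $6 + 53 @ $5 = $1,273
Check: goods available $2,846 = COGS $1,573 + ending $1,273

168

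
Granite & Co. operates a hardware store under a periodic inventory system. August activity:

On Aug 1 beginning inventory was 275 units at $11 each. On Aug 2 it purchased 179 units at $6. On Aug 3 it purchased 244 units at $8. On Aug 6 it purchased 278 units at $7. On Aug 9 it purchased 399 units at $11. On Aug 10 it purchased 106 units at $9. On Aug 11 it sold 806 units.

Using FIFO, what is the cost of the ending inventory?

Ending inventory = $6,533

Aug 11, 806 sold [FIFO — oldest first]: 275 @ $11 + 179 @ $6 + 244 @ $8 + 108 @ $7 = $6,807
Ending inventory: 170 @ $7 + 399 @ $11 + 106 @ $9 = $6,533
Check: goods available $13,340 = COGS $6,807 + ending $6,533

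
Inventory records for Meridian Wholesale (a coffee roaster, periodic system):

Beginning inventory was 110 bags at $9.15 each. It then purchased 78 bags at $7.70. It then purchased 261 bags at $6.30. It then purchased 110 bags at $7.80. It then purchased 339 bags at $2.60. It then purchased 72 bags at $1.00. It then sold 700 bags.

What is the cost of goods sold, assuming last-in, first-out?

COGS = $2,939.10

Sale 1 (700) [LIFO — newest first]: 72 @ $1.00 + 339 @ $2.60 + 110 @ $7.80 + 179 @ $6.30 = $2,939.10
Ending inventory: 110 @ $9.15 + 78 @ $7.70 + 82 @ $6.30 = $2,123.70
Check: goods available $5,062.80 = COGS $2,939.10 + ending $2,123.70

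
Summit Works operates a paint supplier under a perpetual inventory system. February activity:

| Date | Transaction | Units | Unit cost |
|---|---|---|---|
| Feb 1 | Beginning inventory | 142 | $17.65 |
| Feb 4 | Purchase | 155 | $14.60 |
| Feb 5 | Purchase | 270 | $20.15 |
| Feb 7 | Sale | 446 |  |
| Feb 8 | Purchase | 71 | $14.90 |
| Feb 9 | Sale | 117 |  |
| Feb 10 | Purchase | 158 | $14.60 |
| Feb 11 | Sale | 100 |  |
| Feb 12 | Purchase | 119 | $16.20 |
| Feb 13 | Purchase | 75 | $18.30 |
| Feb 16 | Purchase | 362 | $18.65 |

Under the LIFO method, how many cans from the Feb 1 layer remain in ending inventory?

Feb 7, 446 sold [LIFO — newest first]: 270 @ $20.15 + 155 @ $14.60 + 21 @ $17.65 = $8,074.15
Feb 9, 117 sold [LIFO — newest first]: 71 @ $14.90 + 46 @ $17.65 = $1,869.80
Feb 11, 100 sold [LIFO — newest first]: 100 @ $14.60 = $1,460.00
Total COGS = $8,074.15 + $1,869.80 + $1,460.00 = $11,403.95
Ending inventory: 75 @ $17.65 + 58 @ $14.60 + 119 @ $16.20 + 75 @ $18.30 + 362 @ $18.65 = $12,222.15

75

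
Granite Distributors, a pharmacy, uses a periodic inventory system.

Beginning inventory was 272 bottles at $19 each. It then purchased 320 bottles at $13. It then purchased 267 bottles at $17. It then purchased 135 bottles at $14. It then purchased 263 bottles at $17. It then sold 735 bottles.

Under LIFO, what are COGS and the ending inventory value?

COGS = $11,810; ending inventory = $8,418

Sale 1 (735) [LIFO — newest first]: 263 @ $17 + 135 @ $14 + 267 @ $17 + 70 @ $13 = $11,810
Ending inventory: 272 @ $19 + 250 @ $13 = $8,418
Check: goods available $20,228 = COGS $11,810 + ending $8,418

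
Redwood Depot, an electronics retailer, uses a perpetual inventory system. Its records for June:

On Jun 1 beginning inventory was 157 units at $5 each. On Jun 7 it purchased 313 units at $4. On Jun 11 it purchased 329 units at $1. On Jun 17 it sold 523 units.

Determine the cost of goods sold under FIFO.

COGS = $2,090

Jun 17, 523 sold [FIFO — oldest first]: 157 @ $5 + 313 @ $4 + 53 @ $1 = $2,090
Ending inventory: 276 @ $1 = $276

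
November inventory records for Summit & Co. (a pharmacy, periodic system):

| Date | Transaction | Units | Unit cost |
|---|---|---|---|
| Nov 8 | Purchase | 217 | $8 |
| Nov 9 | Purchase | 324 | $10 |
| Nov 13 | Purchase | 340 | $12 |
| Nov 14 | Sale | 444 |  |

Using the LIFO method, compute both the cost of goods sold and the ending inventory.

COGS = $5,120; ending inventory = $3,936

Nov 14, 444 sold [LIFO — newest first]: 340 @ $12 + 104 @ $10 = $5,120
Ending inventory: 217 @ $8 + 220 @ $10 = $3,936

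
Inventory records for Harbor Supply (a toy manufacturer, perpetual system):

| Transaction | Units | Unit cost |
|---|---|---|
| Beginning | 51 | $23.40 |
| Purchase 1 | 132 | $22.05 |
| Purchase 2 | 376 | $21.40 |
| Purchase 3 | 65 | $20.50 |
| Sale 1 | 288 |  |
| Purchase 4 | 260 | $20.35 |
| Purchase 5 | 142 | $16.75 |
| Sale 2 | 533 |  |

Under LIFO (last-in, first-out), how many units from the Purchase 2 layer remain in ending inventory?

Sale 1 (288) [LIFO — newest first]: 65 @ $20.50 + 223 @ $21.40 = $6,104.70
Sale 2 (533) [LIFO — newest first]: 142 @ $16.75 + 260 @ $20.35 + 131 @ $21.40 = $10,472.90
Total COGS = $6,104.70 + $10,472.90 = $16,577.60
Ending inventory: 51 @ $23.40 + 132 @ $22.05 + 22 @ $21.40 = $4,574.80

22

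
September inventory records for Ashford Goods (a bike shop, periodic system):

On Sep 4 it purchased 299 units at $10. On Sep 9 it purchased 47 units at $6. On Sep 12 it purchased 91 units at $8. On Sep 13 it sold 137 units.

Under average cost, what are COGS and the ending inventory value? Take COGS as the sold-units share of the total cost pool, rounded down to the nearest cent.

Sep 13, sell 137: 137/437 × $4,000.00 → $1,254.00
Ending inventory (cost pool remaining) = $2,746.00

COGS = $1,254.00; ending inventory = $2,746.00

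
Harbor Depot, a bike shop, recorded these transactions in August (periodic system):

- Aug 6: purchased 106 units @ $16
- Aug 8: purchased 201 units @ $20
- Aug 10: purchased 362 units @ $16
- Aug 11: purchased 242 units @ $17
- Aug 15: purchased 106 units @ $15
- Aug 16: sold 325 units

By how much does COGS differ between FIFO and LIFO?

FIFO COGS: 106 @ $16 + 201 @ $20 + 18 @ $16 = $6,004
LIFO COGS: 106 @ $15 + 219 @ $17 = $5,313
Difference = |$6,004 − $5,313| = $691

$691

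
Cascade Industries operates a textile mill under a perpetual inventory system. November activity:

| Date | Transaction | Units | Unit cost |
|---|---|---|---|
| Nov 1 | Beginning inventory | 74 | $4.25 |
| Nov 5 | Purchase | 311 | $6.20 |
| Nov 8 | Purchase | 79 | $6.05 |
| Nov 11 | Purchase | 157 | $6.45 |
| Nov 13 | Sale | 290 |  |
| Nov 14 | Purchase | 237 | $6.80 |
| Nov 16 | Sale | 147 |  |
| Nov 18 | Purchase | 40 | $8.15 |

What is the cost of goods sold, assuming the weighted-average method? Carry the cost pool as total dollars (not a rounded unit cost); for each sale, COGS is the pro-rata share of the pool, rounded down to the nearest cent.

After Nov 1: 74 on hand, pool $314.50 (≈ $4.2500 each)
After Nov 5: 385 on hand, pool $2,242.70 (≈ $5.8252 each)
After Nov 8: 464 on hand, pool $2,720.65 (≈ $5.8635 each)
After Nov 11: 621 on hand, pool $3,733.30 (≈ $6.0118 each)
Nov 13, sell 290: 290/621 × $3,733.30 → $1,743.40
After Nov 14: 568 on hand, pool $3,601.50 (≈ $6.3407 each)
Nov 16, sell 147: 147/568 × $3,601.50 → $932.07
After Nov 18: 461 on hand, pool $2,995.43 (≈ $6.4977 each)
Total COGS = $1,743.40 + $932.07 = $2,675.47
Ending inventory (cost pool remaining) = $2,995.43

COGS = $2,675.47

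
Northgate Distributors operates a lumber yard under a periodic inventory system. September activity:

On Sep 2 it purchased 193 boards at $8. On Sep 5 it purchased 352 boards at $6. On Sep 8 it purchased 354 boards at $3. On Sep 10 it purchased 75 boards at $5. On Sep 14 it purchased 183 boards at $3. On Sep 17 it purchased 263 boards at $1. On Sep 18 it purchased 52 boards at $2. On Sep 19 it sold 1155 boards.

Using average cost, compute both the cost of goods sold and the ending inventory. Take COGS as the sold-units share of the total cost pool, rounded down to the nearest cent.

COGS = $4,714.94; ending inventory = $1,294.06

Sep 19, sell 1155: 1155/1472 × $6,009.00 → $4,714.94
Ending inventory (cost pool remaining) = $1,294.06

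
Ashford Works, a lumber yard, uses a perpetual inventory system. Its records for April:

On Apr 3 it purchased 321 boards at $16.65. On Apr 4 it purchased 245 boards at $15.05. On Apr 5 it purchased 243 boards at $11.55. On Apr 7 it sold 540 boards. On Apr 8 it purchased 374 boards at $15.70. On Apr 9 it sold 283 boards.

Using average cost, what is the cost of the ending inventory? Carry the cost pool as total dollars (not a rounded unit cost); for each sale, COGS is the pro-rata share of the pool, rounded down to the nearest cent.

Ending inventory = $5,491.39

After Apr 3: 321 on hand, pool $5,344.65 (≈ $16.6500 each)
After Apr 4: 566 on hand, pool $9,031.90 (≈ $15.9574 each)
After Apr 5: 809 on hand, pool $11,838.55 (≈ $14.6336 each)
Apr 7, sell 540: 540/809 × $11,838.55 → $7,902.12
After Apr 8: 643 on hand, pool $9,808.23 (≈ $15.2539 each)
Apr 9, sell 283: 283/643 × $9,808.23 → $4,316.84
Total COGS = $7,902.12 + $4,316.84 = $12,218.96
Ending inventory (cost pool remaining) = $5,491.39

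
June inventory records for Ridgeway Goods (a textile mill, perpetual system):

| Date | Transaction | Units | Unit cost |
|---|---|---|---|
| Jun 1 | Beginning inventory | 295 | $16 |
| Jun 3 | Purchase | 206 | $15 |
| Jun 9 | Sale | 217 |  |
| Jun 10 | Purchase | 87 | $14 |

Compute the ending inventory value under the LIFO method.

Jun 9, 217 sold [LIFO — newest first]: 206 @ $15 + 11 @ $16 = $3,266
Ending inventory: 284 @ $16 + 87 @ $14 = $5,762
Check: goods available $9,028 = COGS $3,266 + ending $5,762

Ending inventory = $5,762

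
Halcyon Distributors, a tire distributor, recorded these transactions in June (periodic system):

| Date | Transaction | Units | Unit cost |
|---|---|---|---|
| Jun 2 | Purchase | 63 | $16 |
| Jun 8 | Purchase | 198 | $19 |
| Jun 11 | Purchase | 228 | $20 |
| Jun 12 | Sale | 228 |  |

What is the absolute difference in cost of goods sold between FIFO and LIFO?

FIFO COGS: 63 @ $16 + 165 @ $19 = $4,143
LIFO COGS: 228 @ $20 = $4,560
Difference = |$4,143 − $4,560| = $417

$417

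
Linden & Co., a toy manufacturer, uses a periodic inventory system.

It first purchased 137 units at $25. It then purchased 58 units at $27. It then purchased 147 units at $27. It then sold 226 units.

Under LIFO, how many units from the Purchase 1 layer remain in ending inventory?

Sale 1 (226) [LIFO — newest first]: 147 @ $27 + 58 @ $27 + 21 @ $25 = $6,060
Ending inventory: 116 @ $25 = $2,900
Check: goods available $8,960 = COGS $6,060 + ending $2,900

116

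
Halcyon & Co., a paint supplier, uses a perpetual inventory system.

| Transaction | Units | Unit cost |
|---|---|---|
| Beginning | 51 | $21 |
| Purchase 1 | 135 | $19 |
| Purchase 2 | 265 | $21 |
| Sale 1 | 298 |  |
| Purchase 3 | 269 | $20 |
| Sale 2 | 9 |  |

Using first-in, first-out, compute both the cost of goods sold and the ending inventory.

COGS = $6,177; ending inventory = $8,404

Sale 1 (298) [FIFO — oldest first]: 51 @ $21 + 135 @ $19 + 112 @ $21 = $5,988
Sale 2 (9) [FIFO — oldest first]: 9 @ $21 = $189
Total COGS = $5,988 + $189 = $6,177
Ending inventory: 144 @ $21 + 269 @ $20 = $8,404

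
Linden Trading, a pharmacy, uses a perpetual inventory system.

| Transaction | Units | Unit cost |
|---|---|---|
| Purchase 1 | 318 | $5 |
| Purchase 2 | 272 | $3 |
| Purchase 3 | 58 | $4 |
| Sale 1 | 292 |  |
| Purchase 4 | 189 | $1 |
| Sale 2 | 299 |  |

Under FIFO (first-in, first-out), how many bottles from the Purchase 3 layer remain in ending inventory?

57

Sale 1 (292) [FIFO — oldest first]: 292 @ $5 = $1,460
Sale 2 (299) [FIFO — oldest first]: 26 @ $5 + 272 @ $3 + 1 @ $4 = $950
Total COGS = $1,460 + $950 = $2,410
Ending inventory: 57 @ $4 + 189 @ $1 = $417
Check: goods available $2,827 = COGS $2,410 + ending $417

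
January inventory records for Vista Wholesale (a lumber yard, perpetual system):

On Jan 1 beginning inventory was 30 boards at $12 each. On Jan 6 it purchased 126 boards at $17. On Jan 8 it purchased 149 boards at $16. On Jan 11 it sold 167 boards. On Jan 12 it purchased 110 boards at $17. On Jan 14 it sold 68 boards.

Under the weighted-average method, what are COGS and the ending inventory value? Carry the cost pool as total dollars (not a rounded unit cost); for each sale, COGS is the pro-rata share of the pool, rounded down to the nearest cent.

COGS = $3,794.18; ending inventory = $2,961.82

After Jan 1: 30 on hand, pool $360.00 (≈ $12.0000 each)
After Jan 6: 156 on hand, pool $2,502.00 (≈ $16.0385 each)
After Jan 8: 305 on hand, pool $4,886.00 (≈ $16.0197 each)
Jan 11, sell 167: 167/305 × $4,886.00 → $2,675.28
After Jan 12: 248 on hand, pool $4,080.72 (≈ $16.4545 each)
Jan 14, sell 68: 68/248 × $4,080.72 → $1,118.90
Total COGS = $2,675.28 + $1,118.90 = $3,794.18
Ending inventory (cost pool remaining) = $2,961.82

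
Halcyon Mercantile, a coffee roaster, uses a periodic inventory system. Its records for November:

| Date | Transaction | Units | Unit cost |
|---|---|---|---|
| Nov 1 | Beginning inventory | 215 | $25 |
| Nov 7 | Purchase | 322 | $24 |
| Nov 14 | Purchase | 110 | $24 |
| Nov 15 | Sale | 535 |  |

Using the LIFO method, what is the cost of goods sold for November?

COGS = $12,943

Nov 15, 535 sold [LIFO — newest first]: 110 @ $24 + 322 @ $24 + 103 @ $25 = $12,943
Ending inventory: 112 @ $25 = $2,800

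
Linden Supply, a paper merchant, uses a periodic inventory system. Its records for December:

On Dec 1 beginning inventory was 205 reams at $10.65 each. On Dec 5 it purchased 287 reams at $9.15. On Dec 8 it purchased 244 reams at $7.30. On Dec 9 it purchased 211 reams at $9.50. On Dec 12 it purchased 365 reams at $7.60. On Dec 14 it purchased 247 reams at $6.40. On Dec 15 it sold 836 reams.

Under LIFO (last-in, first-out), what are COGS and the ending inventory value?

COGS = $6,454.20; ending inventory = $6,495.60

Dec 15, 836 sold [LIFO — newest first]: 247 @ $6.40 + 365 @ $7.60 + 211 @ $9.50 + 13 @ $7.30 = $6,454.20
Ending inventory: 205 @ $10.65 + 287 @ $9.15 + 231 @ $7.30 = $6,495.60
Check: goods available $12,949.80 = COGS $6,454.20 + ending $6,495.60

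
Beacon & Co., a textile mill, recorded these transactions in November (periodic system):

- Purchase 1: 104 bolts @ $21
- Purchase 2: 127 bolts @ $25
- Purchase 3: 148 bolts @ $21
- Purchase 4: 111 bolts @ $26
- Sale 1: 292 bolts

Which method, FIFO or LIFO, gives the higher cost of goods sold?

LIFO

FIFO COGS: 104 @ $21 + 127 @ $25 + 61 @ $21 = $6,640
LIFO COGS: 111 @ $26 + 148 @ $21 + 33 @ $25 = $6,819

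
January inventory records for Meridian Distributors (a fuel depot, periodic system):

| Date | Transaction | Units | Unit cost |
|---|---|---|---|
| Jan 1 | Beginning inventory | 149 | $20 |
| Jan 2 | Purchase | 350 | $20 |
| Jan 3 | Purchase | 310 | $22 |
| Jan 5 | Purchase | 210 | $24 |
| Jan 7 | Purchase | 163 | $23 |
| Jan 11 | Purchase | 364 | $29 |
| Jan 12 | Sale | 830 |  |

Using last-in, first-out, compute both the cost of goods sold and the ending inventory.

COGS = $21,391; ending inventory = $14,754

Jan 12, 830 sold [LIFO — newest first]: 364 @ $29 + 163 @ $23 + 210 @ $24 + 93 @ $22 = $21,391
Ending inventory: 149 @ $20 + 350 @ $20 + 217 @ $22 = $14,754
Check: goods available $36,145 = COGS $21,391 + ending $14,754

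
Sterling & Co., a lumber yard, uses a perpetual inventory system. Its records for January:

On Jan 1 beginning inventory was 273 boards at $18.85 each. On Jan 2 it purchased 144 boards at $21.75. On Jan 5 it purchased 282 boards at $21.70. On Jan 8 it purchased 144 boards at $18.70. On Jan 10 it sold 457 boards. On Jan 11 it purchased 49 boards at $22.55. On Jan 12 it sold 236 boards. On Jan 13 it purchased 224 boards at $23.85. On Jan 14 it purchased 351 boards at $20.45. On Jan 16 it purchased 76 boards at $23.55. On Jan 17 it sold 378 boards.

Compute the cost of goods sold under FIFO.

COGS = $22,464.35

Jan 10, 457 sold [FIFO — oldest first]: 273 @ $18.85 + 144 @ $21.75 + 40 @ $21.70 = $9,146.05
Jan 12, 236 sold [FIFO — oldest first]: 236 @ $21.70 = $5,121.20
Jan 17, 378 sold [FIFO — oldest first]: 6 @ $21.70 + 144 @ $18.70 + 49 @ $22.55 + 179 @ $23.85 = $8,197.10
Total COGS = $9,146.05 + $5,121.20 + $8,197.10 = $22,464.35
Ending inventory: 45 @ $23.85 + 351 @ $20.45 + 76 @ $23.55 = $10,041.00
Check: goods available $32,505.35 = COGS $22,464.35 + ending $10,041.00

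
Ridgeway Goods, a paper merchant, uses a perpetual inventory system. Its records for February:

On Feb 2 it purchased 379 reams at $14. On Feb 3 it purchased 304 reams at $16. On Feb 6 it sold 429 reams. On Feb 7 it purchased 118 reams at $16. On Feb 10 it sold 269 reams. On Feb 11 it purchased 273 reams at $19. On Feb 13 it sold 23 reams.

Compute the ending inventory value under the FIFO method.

Ending inventory = $6,467

Feb 6, 429 sold [FIFO — oldest first]: 379 @ $14 + 50 @ $16 = $6,106
Feb 10, 269 sold [FIFO — oldest first]: 254 @ $16 + 15 @ $16 = $4,304
Feb 13, 23 sold [FIFO — oldest first]: 23 @ $16 = $368
Total COGS = $6,106 + $4,304 + $368 = $10,778
Ending inventory: 80 @ $16 + 273 @ $19 = $6,467
Check: goods available $17,245 = COGS $10,778 + ending $6,467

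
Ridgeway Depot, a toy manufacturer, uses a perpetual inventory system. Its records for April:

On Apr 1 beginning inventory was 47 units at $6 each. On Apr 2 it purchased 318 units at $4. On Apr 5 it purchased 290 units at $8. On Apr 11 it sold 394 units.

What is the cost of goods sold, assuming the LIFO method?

COGS = $2,736

Apr 11, 394 sold [LIFO — newest first]: 290 @ $8 + 104 @ $4 = $2,736
Ending inventory: 47 @ $6 + 214 @ $4 = $1,138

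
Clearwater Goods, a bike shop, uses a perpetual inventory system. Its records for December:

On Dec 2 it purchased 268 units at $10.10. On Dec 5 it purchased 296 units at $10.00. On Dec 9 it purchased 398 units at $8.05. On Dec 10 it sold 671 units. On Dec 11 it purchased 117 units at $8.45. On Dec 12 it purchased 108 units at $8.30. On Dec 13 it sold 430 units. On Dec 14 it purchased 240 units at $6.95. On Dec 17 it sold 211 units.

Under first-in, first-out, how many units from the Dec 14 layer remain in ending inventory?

115

Dec 10, 671 sold [FIFO — oldest first]: 268 @ $10.10 + 296 @ $10.00 + 107 @ $8.05 = $6,528.15
Dec 13, 430 sold [FIFO — oldest first]: 291 @ $8.05 + 117 @ $8.45 + 22 @ $8.30 = $3,513.80
Dec 17, 211 sold [FIFO — oldest first]: 86 @ $8.30 + 125 @ $6.95 = $1,582.55
Total COGS = $6,528.15 + $3,513.80 + $1,582.55 = $11,624.50
Ending inventory: 115 @ $6.95 = $799.25
Check: goods available $12,423.75 = COGS $11,624.50 + ending $799.25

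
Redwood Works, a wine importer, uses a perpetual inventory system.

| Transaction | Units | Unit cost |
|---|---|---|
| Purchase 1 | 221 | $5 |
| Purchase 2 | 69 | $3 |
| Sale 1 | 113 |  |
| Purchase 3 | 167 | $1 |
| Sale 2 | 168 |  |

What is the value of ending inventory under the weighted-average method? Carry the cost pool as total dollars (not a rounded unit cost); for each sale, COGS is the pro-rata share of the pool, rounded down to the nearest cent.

Ending inventory = $495.15

After Purchase 1: 221 on hand, pool $1,105.00 (≈ $5.0000 each)
After Purchase 2: 290 on hand, pool $1,312.00 (≈ $4.5241 each)
Sale 1, sell 113: 113/290 × $1,312.00 → $511.22
After Purchase 3: 344 on hand, pool $967.78 (≈ $2.8133 each)
Sale 2, sell 168: 168/344 × $967.78 → $472.63
Total COGS = $511.22 + $472.63 = $983.85
Ending inventory (cost pool remaining) = $495.15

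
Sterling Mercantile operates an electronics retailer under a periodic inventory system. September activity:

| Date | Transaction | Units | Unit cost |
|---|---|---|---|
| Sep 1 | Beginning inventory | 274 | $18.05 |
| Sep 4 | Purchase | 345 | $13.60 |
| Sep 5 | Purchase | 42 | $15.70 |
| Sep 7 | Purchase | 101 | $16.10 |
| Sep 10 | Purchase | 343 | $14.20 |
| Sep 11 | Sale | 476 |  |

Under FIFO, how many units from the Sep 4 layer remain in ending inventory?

143

Sep 11, 476 sold [FIFO — oldest first]: 274 @ $18.05 + 202 @ $13.60 = $7,692.90
Ending inventory: 143 @ $13.60 + 42 @ $15.70 + 101 @ $16.10 + 343 @ $14.20 = $9,100.90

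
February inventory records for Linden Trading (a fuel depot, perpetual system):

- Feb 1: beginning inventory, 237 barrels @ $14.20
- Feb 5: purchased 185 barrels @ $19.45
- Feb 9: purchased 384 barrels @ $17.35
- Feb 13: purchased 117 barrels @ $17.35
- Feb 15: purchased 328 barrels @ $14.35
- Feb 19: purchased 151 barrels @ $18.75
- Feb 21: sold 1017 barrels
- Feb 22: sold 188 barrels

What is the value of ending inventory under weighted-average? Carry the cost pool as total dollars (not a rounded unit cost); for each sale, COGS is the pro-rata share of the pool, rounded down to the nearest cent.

After Feb 1: 237 on hand, pool $3,365.40 (≈ $14.2000 each)
After Feb 5: 422 on hand, pool $6,963.65 (≈ $16.5015 each)
After Feb 9: 806 on hand, pool $13,626.05 (≈ $16.9058 each)
After Feb 13: 923 on hand, pool $15,656.00 (≈ $16.9621 each)
After Feb 15: 1251 on hand, pool $20,362.80 (≈ $16.2772 each)
After Feb 19: 1402 on hand, pool $23,194.05 (≈ $16.5435 each)
Feb 21, sell 1017: 1017/1402 × $23,194.05 → $16,824.78
Feb 22, sell 188: 188/385 × $6,369.27 → $3,110.18
Total COGS = $16,824.78 + $3,110.18 = $19,934.96
Ending inventory (cost pool remaining) = $3,259.09

Ending inventory = $3,259.09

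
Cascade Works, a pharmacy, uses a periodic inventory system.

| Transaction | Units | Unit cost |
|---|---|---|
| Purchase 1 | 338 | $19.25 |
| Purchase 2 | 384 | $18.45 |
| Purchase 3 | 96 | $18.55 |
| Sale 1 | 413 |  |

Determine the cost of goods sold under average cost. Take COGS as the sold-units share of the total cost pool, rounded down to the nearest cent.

Sale 1, sell 413: 413/818 × $15,372.10 → $7,761.21
Ending inventory (cost pool remaining) = $7,610.89

COGS = $7,761.21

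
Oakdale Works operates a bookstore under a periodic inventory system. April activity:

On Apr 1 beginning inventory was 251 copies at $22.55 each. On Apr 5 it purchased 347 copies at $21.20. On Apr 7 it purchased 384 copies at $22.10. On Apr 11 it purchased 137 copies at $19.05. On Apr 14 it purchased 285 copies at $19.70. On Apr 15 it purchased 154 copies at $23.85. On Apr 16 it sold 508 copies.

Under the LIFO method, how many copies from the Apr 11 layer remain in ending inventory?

Apr 16, 508 sold [LIFO — newest first]: 154 @ $23.85 + 285 @ $19.70 + 69 @ $19.05 = $10,601.85
Ending inventory: 251 @ $22.55 + 347 @ $21.20 + 384 @ $22.10 + 68 @ $19.05 = $22,798.25

68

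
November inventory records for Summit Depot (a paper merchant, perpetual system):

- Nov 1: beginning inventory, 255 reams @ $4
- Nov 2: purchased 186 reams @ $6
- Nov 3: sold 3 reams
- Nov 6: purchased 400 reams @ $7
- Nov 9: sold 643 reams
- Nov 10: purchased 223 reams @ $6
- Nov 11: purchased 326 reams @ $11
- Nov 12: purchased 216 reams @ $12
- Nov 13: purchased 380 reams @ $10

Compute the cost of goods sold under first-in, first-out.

COGS = $3,571

Nov 3, 3 sold [FIFO — oldest first]: 3 @ $4 = $12
Nov 9, 643 sold [FIFO — oldest first]: 252 @ $4 + 186 @ $6 + 205 @ $7 = $3,559
Total COGS = $12 + $3,559 = $3,571
Ending inventory: 195 @ $7 + 223 @ $6 + 326 @ $11 + 216 @ $12 + 380 @ $10 = $12,681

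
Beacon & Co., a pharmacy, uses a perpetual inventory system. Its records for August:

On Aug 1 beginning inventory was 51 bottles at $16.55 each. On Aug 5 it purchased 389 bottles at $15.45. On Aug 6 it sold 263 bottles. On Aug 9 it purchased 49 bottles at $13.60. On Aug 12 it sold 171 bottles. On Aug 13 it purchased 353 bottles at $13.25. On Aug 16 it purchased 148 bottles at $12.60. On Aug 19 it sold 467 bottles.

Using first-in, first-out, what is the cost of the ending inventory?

Aug 6, 263 sold [FIFO — oldest first]: 51 @ $16.55 + 212 @ $15.45 = $4,119.45
Aug 12, 171 sold [FIFO — oldest first]: 171 @ $15.45 = $2,641.95
Aug 19, 467 sold [FIFO — oldest first]: 6 @ $15.45 + 49 @ $13.60 + 353 @ $13.25 + 59 @ $12.60 = $6,179.75
Total COGS = $4,119.45 + $2,641.95 + $6,179.75 = $12,941.15
Ending inventory: 89 @ $12.60 = $1,121.40
Check: goods available $14,062.55 = COGS $12,941.15 + ending $1,121.40

Ending inventory = $1,121.40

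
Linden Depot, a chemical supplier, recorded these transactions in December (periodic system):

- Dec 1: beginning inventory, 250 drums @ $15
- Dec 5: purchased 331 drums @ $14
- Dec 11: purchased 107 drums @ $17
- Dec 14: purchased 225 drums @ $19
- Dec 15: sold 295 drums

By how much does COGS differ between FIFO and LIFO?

$1,085

FIFO COGS: 250 @ $15 + 45 @ $14 = $4,380
LIFO COGS: 225 @ $19 + 70 @ $17 = $5,465
Difference = |$4,380 − $5,465| = $1,085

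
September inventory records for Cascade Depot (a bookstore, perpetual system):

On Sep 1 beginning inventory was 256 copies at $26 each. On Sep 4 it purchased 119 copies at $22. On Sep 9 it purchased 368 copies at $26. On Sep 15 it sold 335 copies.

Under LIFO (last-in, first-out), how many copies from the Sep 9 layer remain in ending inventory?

33

Sep 15, 335 sold [LIFO — newest first]: 335 @ $26 = $8,710
Ending inventory: 256 @ $26 + 119 @ $22 + 33 @ $26 = $10,132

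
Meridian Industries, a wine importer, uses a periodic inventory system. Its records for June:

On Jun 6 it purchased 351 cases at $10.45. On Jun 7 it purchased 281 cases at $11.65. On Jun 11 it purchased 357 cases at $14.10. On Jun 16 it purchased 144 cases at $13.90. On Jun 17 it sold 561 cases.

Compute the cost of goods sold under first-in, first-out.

Jun 17, 561 sold [FIFO — oldest first]: 351 @ $10.45 + 210 @ $11.65 = $6,114.45
Ending inventory: 71 @ $11.65 + 357 @ $14.10 + 144 @ $13.90 = $7,862.45

COGS = $6,114.45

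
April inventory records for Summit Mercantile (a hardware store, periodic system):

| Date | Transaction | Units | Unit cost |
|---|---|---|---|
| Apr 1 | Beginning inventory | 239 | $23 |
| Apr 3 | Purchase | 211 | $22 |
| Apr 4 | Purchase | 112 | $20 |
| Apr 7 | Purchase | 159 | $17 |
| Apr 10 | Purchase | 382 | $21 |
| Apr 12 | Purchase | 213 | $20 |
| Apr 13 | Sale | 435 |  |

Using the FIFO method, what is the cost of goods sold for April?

Apr 13, 435 sold [FIFO — oldest first]: 239 @ $23 + 196 @ $22 = $9,809
Ending inventory: 15 @ $22 + 112 @ $20 + 159 @ $17 + 382 @ $21 + 213 @ $20 = $17,555
Check: goods available $27,364 = COGS $9,809 + ending $17,555

COGS = $9,809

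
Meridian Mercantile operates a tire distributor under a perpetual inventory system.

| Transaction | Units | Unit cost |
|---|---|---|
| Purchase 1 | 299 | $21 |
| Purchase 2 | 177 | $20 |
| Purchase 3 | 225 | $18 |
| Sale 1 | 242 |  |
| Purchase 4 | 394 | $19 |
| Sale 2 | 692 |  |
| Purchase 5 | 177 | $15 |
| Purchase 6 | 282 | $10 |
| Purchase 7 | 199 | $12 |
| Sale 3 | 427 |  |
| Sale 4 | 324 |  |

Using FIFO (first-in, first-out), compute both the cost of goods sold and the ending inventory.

Sale 1 (242) [FIFO — oldest first]: 242 @ $21 = $5,082
Sale 2 (692) [FIFO — oldest first]: 57 @ $21 + 177 @ $20 + 225 @ $18 + 233 @ $19 = $13,214
Sale 3 (427) [FIFO — oldest first]: 161 @ $19 + 177 @ $15 + 89 @ $10 = $6,604
Sale 4 (324) [FIFO — oldest first]: 193 @ $10 + 131 @ $12 = $3,502
Total COGS = $5,082 + $13,214 + $6,604 + $3,502 = $28,402
Ending inventory: 68 @ $12 = $816

COGS = $28,402; ending inventory = $816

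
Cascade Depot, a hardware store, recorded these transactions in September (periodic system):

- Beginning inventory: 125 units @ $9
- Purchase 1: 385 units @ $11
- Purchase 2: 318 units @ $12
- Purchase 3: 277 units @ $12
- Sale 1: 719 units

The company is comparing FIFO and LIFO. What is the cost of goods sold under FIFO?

COGS = $7,868

FIFO COGS: 125 @ $9 + 385 @ $11 + 209 @ $12 = $7,868
LIFO COGS: 277 @ $12 + 318 @ $12 + 124 @ $11 = $8,504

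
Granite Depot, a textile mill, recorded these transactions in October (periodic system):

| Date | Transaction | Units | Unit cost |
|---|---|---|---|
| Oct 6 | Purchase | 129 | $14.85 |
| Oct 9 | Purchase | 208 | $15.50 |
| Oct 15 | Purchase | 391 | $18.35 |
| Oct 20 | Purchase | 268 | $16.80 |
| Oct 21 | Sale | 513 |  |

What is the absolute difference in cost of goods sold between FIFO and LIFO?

FIFO COGS: 129 @ $14.85 + 208 @ $15.50 + 176 @ $18.35 = $8,369.25
LIFO COGS: 268 @ $16.80 + 245 @ $18.35 = $8,998.15
Difference = |$8,369.25 − $8,998.15| = $628.90

$628.90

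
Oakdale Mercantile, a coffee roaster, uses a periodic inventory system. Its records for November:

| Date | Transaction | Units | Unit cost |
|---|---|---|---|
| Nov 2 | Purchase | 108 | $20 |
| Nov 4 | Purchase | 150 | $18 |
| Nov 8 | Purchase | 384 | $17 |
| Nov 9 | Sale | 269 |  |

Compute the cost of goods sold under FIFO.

Nov 9, 269 sold [FIFO — oldest first]: 108 @ $20 + 150 @ $18 + 11 @ $17 = $5,047
Ending inventory: 373 @ $17 = $6,341
Check: goods available $11,388 = COGS $5,047 + ending $6,341

COGS = $5,047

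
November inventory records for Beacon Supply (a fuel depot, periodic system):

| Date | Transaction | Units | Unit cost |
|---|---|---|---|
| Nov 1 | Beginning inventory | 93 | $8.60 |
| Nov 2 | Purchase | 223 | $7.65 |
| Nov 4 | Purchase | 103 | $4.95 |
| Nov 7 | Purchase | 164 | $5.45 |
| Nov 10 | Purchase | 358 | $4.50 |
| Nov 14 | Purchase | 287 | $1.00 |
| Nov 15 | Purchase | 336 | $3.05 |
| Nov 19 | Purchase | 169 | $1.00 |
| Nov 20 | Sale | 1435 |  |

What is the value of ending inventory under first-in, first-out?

Ending inventory = $562.45

Nov 20, 1435 sold [FIFO — oldest first]: 93 @ $8.60 + 223 @ $7.65 + 103 @ $4.95 + 164 @ $5.45 + 358 @ $4.50 + 287 @ $1.00 + 207 @ $3.05 = $6,438.75
Ending inventory: 129 @ $3.05 + 169 @ $1.00 = $562.45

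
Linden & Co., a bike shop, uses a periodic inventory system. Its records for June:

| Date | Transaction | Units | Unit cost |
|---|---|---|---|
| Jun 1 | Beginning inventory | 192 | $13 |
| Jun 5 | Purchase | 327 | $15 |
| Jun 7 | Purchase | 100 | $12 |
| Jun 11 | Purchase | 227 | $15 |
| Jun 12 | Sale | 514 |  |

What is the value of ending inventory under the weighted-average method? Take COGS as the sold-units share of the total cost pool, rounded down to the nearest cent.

Ending inventory = $4,711.58

Jun 12, sell 514: 514/846 × $12,006.00 → $7,294.42
Ending inventory (cost pool remaining) = $4,711.58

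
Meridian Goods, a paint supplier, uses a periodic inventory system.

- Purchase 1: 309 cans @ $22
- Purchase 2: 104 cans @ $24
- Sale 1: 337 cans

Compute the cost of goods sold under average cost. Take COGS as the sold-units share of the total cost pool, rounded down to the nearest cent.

COGS = $7,583.72

Sale 1, sell 337: 337/413 × $9,294.00 → $7,583.72
Ending inventory (cost pool remaining) = $1,710.28
Check: goods available $9,294.00 = COGS $7,583.72 + ending $1,710.28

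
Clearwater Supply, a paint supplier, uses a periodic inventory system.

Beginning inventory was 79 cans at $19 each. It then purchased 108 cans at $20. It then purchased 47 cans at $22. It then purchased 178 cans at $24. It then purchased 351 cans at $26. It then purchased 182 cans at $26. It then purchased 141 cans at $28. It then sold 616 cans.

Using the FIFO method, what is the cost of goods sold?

COGS = $14,271

Sale 1 (616) [FIFO — oldest first]: 79 @ $19 + 108 @ $20 + 47 @ $22 + 178 @ $24 + 204 @ $26 = $14,271
Ending inventory: 147 @ $26 + 182 @ $26 + 141 @ $28 = $12,502
Check: goods available $26,773 = COGS $14,271 + ending $12,502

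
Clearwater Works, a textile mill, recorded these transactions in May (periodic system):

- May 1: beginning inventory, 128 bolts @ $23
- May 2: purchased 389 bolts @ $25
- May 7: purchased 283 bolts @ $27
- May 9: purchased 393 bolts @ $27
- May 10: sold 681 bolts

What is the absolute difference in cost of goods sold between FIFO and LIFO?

$1,280

FIFO COGS: 128 @ $23 + 389 @ $25 + 164 @ $27 = $17,097
LIFO COGS: 393 @ $27 + 283 @ $27 + 5 @ $25 = $18,377
Difference = |$17,097 − $18,377| = $1,280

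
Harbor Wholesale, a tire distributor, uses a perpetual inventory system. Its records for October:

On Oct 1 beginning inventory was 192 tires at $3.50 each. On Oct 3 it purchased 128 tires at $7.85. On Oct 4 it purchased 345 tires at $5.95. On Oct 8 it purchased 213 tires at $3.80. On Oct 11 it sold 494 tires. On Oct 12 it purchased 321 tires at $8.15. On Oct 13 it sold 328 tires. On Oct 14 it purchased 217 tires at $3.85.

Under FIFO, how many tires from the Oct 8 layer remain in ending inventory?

56

Oct 11, 494 sold [FIFO — oldest first]: 192 @ $3.50 + 128 @ $7.85 + 174 @ $5.95 = $2,712.10
Oct 13, 328 sold [FIFO — oldest first]: 171 @ $5.95 + 157 @ $3.80 = $1,614.05
Total COGS = $2,712.10 + $1,614.05 = $4,326.15
Ending inventory: 56 @ $3.80 + 321 @ $8.15 + 217 @ $3.85 = $3,664.40
Check: goods available $7,990.55 = COGS $4,326.15 + ending $3,664.40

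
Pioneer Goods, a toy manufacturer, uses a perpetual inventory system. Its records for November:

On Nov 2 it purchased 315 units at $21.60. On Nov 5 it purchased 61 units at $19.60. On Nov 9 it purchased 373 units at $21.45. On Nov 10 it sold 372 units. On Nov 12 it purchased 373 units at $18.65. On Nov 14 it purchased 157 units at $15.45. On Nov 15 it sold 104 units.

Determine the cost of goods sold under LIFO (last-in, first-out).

Nov 10, 372 sold [LIFO — newest first]: 372 @ $21.45 = $7,979.40
Nov 15, 104 sold [LIFO — newest first]: 104 @ $15.45 = $1,606.80
Total COGS = $7,979.40 + $1,606.80 = $9,586.20
Ending inventory: 315 @ $21.60 + 61 @ $19.60 + 1 @ $21.45 + 373 @ $18.65 + 53 @ $15.45 = $15,796.35

COGS = $9,586.20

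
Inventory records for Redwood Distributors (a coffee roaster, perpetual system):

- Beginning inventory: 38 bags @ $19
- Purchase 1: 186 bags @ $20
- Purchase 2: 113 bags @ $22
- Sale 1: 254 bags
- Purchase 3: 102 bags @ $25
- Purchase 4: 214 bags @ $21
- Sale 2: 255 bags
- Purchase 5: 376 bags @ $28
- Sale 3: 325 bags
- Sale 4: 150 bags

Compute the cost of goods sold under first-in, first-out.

COGS = $23,240

Sale 1 (254) [FIFO — oldest first]: 38 @ $19 + 186 @ $20 + 30 @ $22 = $5,102
Sale 2 (255) [FIFO — oldest first]: 83 @ $22 + 102 @ $25 + 70 @ $21 = $5,846
Sale 3 (325) [FIFO — oldest first]: 144 @ $21 + 181 @ $28 = $8,092
Sale 4 (150) [FIFO — oldest first]: 150 @ $28 = $4,200
Total COGS = $5,102 + $5,846 + $8,092 + $4,200 = $23,240
Ending inventory: 45 @ $28 = $1,260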